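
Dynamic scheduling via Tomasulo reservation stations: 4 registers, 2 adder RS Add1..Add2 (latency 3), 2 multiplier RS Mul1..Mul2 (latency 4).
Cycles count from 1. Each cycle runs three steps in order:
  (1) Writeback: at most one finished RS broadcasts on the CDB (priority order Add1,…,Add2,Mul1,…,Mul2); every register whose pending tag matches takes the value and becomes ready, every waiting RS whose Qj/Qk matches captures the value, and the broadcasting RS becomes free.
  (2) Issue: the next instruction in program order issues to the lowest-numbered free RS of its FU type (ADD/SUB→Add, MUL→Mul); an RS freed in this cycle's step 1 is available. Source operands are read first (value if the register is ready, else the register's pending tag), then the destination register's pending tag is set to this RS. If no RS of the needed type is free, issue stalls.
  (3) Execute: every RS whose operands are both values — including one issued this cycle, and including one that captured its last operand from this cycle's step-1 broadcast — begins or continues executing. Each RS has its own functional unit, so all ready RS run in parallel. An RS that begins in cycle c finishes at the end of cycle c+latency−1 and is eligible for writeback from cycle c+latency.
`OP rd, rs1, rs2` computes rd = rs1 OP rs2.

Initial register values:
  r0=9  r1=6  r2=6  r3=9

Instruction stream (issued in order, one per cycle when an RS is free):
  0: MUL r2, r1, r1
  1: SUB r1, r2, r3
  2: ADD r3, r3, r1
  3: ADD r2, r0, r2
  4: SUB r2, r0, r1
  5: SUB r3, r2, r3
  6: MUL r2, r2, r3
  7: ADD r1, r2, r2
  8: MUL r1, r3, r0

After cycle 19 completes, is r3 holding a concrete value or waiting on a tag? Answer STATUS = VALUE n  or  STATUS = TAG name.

cycle 1: issue MUL r2<-Mul1 // r0:9,r1:6,r2:Mul1,r3:9
cycle 2: issue SUB r1<-Add1 // r0:9,r1:Add1,r2:Mul1,r3:9
cycle 3: issue ADD r3<-Add2 // r0:9,r1:Add1,r2:Mul1,r3:Add2
cycle 4: stall // r0:9,r1:Add1,r2:Mul1,r3:Add2
cycle 5: CDB Mul1=36; stall // r0:9,r1:Add1,r2:36,r3:Add2
cycle 6: stall // r0:9,r1:Add1,r2:36,r3:Add2
cycle 7: stall // r0:9,r1:Add1,r2:36,r3:Add2
cycle 8: CDB Add1=27; issue ADD r2<-Add1 // r0:9,r1:27,r2:Add1,r3:Add2
cycle 9: stall // r0:9,r1:27,r2:Add1,r3:Add2
cycle 10: stall // r0:9,r1:27,r2:Add1,r3:Add2
cycle 11: CDB Add1=45; issue SUB r2<-Add1 // r0:9,r1:27,r2:Add1,r3:Add2
cycle 12: CDB Add2=36; issue SUB r3<-Add2 // r0:9,r1:27,r2:Add1,r3:Add2
cycle 13: issue MUL r2<-Mul1 // r0:9,r1:27,r2:Mul1,r3:Add2
cycle 14: CDB Add1=-18; issue ADD r1<-Add1 // r0:9,r1:Add1,r2:Mul1,r3:Add2
cycle 15: issue MUL r1<-Mul2 // r0:9,r1:Mul2,r2:Mul1,r3:Add2
cycle 16: - // r0:9,r1:Mul2,r2:Mul1,r3:Add2
cycle 17: CDB Add2=-54 // r0:9,r1:Mul2,r2:Mul1,r3:-54
cycle 18: - // r0:9,r1:Mul2,r2:Mul1,r3:-54
cycle 19: - // r0:9,r1:Mul2,r2:Mul1,r3:-54

STATUS = VALUE -54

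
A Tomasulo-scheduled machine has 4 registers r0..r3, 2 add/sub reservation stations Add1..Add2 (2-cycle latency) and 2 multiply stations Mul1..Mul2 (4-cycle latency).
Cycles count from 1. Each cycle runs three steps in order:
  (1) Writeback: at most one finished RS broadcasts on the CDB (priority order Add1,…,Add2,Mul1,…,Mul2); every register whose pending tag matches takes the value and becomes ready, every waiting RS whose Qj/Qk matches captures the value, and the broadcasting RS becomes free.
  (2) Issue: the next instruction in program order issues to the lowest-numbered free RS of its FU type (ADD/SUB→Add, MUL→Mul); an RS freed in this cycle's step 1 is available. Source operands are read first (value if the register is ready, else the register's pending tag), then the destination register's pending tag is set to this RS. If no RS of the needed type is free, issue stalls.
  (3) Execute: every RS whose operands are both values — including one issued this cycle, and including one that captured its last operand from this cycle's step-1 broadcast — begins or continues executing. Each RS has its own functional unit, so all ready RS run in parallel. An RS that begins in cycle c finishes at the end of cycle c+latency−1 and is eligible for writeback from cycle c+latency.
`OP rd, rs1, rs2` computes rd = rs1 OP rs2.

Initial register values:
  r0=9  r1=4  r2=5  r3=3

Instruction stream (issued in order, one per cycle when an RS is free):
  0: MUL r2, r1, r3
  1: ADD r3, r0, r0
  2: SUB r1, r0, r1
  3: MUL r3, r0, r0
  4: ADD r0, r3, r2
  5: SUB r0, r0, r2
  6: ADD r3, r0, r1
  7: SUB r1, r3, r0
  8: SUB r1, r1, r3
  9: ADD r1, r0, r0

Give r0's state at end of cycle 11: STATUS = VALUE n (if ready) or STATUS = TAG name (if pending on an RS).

  c1: issue MUL r2<-Mul1  regs: r0:9,r1:4,r2:Mul1,r3:3
  c2: issue ADD r3<-Add1  regs: r0:9,r1:4,r2:Mul1,r3:Add1
  c3: issue SUB r1<-Add2  regs: r0:9,r1:Add2,r2:Mul1,r3:Add1
  c4: CDB Add1=18; issue MUL r3<-Mul2  regs: r0:9,r1:Add2,r2:Mul1,r3:Mul2
  c5: CDB Add2=5; issue ADD r0<-Add1  regs: r0:Add1,r1:5,r2:Mul1,r3:Mul2
  c6: CDB Mul1=12; issue SUB r0<-Add2  regs: r0:Add2,r1:5,r2:12,r3:Mul2
  c7: stall  regs: r0:Add2,r1:5,r2:12,r3:Mul2
  c8: CDB Mul2=81; stall  regs: r0:Add2,r1:5,r2:12,r3:81
  c9: stall  regs: r0:Add2,r1:5,r2:12,r3:81
  c10: CDB Add1=93; issue ADD r3<-Add1  regs: r0:Add2,r1:5,r2:12,r3:Add1
  c11: stall  regs: r0:Add2,r1:5,r2:12,r3:Add1

STATUS = TAG Add2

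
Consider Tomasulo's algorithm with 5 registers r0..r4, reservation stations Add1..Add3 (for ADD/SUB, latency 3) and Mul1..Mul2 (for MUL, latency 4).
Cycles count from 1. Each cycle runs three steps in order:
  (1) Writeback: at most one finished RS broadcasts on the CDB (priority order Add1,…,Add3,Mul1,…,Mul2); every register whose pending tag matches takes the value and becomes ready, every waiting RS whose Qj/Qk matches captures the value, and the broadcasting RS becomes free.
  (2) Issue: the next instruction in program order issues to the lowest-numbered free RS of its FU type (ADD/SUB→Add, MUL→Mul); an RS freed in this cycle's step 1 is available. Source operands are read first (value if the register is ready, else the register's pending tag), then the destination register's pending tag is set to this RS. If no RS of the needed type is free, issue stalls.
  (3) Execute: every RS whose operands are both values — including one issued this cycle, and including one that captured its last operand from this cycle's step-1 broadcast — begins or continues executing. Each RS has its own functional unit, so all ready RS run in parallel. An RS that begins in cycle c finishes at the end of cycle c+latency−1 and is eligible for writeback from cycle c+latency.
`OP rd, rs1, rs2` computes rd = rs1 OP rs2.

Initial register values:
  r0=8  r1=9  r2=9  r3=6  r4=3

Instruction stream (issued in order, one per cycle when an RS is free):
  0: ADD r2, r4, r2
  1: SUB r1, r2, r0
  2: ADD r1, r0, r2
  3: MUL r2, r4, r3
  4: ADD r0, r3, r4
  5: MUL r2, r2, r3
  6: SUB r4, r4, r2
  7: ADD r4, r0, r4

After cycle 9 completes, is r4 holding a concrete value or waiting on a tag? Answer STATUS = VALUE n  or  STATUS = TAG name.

c1: issue ADD r2<-Add1 | r0:8,r1:9,r2:Add1,r3:6,r4:3
c2: issue SUB r1<-Add2 | r0:8,r1:Add2,r2:Add1,r3:6,r4:3
c3: issue ADD r1<-Add3 | r0:8,r1:Add3,r2:Add1,r3:6,r4:3
c4: CDB Add1=12; issue MUL r2<-Mul1 | r0:8,r1:Add3,r2:Mul1,r3:6,r4:3
c5: issue ADD r0<-Add1 | r0:Add1,r1:Add3,r2:Mul1,r3:6,r4:3
c6: issue MUL r2<-Mul2 | r0:Add1,r1:Add3,r2:Mul2,r3:6,r4:3
c7: CDB Add2=4; issue SUB r4<-Add2 | r0:Add1,r1:Add3,r2:Mul2,r3:6,r4:Add2
c8: CDB Add1=9; issue ADD r4<-Add1 | r0:9,r1:Add3,r2:Mul2,r3:6,r4:Add1
c9: CDB Add3=20 | r0:9,r1:20,r2:Mul2,r3:6,r4:Add1

STATUS = TAG Add1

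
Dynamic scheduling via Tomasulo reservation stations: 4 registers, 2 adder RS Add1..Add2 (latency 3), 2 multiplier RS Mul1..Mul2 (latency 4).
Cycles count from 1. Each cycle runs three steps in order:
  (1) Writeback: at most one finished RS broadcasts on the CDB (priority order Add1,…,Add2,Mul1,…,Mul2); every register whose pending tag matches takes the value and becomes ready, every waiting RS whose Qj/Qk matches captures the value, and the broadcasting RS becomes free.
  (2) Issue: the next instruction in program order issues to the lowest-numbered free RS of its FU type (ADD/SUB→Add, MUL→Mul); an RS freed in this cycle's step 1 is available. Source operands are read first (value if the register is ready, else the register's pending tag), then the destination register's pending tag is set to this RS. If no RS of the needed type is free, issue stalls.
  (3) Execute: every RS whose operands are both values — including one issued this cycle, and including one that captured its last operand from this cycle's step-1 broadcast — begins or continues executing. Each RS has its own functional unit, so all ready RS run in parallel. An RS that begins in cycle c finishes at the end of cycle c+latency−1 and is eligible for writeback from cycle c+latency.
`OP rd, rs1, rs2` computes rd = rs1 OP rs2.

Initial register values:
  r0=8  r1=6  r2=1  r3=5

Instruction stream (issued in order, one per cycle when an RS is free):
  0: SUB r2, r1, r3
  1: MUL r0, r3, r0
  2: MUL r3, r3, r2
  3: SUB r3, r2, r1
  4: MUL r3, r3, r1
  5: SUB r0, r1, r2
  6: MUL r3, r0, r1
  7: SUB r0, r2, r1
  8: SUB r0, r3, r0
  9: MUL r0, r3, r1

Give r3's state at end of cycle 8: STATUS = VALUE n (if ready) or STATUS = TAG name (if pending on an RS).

cycle 1: issue SUB r2<-Add1 // r0:8,r1:6,r2:Add1,r3:5
cycle 2: issue MUL r0<-Mul1 // r0:Mul1,r1:6,r2:Add1,r3:5
cycle 3: issue MUL r3<-Mul2 // r0:Mul1,r1:6,r2:Add1,r3:Mul2
cycle 4: CDB Add1=1; issue SUB r3<-Add1 // r0:Mul1,r1:6,r2:1,r3:Add1
cycle 5: stall // r0:Mul1,r1:6,r2:1,r3:Add1
cycle 6: CDB Mul1=40; issue MUL r3<-Mul1 // r0:40,r1:6,r2:1,r3:Mul1
cycle 7: CDB Add1=-5; issue SUB r0<-Add1 // r0:Add1,r1:6,r2:1,r3:Mul1
cycle 8: CDB Mul2=5; issue MUL r3<-Mul2 // r0:Add1,r1:6,r2:1,r3:Mul2

STATUS = TAG Mul2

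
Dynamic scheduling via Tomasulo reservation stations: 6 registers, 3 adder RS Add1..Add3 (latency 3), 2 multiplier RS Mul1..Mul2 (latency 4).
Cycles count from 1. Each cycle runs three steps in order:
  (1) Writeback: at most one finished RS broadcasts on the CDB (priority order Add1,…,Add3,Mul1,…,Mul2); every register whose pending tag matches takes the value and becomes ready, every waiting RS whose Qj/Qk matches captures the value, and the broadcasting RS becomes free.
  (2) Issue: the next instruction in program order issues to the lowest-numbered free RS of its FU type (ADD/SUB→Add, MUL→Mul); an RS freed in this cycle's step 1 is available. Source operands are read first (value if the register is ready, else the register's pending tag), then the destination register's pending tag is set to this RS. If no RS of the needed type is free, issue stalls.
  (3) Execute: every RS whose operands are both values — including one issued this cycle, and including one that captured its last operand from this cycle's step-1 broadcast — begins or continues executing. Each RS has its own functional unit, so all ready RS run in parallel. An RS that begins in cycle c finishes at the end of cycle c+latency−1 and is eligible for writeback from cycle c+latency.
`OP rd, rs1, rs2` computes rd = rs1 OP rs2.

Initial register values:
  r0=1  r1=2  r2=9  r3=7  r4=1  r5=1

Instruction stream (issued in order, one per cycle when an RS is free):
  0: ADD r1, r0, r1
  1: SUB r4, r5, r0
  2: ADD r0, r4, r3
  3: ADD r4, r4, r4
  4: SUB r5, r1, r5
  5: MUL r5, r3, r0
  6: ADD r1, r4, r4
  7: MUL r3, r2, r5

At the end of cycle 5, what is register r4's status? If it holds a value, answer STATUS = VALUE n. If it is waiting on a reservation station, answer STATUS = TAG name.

c1: issue ADD r1<-Add1 | r0:1,r1:Add1,r2:9,r3:7,r4:1,r5:1
c2: issue SUB r4<-Add2 | r0:1,r1:Add1,r2:9,r3:7,r4:Add2,r5:1
c3: issue ADD r0<-Add3 | r0:Add3,r1:Add1,r2:9,r3:7,r4:Add2,r5:1
c4: CDB Add1=3; issue ADD r4<-Add1 | r0:Add3,r1:3,r2:9,r3:7,r4:Add1,r5:1
c5: CDB Add2=0; issue SUB r5<-Add2 | r0:Add3,r1:3,r2:9,r3:7,r4:Add1,r5:Add2

STATUS = TAG Add1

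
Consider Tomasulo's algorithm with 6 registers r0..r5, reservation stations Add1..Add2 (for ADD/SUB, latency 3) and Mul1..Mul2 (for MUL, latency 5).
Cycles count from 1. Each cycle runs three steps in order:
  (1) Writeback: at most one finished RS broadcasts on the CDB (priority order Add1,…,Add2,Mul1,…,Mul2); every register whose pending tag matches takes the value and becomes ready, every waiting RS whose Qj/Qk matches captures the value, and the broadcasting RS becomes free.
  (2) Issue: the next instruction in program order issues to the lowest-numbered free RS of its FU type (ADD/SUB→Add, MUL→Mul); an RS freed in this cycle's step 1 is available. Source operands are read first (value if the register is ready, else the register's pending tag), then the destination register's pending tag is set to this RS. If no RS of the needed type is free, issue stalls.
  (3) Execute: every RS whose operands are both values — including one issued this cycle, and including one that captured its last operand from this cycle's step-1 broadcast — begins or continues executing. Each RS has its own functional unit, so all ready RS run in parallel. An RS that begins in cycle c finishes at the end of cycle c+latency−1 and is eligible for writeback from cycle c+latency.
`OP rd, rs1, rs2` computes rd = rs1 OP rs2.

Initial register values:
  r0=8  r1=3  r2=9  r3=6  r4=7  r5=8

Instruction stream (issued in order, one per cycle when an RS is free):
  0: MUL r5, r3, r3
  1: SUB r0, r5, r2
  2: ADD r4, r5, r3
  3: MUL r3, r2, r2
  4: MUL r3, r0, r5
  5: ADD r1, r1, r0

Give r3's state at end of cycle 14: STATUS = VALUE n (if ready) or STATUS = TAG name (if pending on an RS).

STATUS = VALUE 972

c1: issue MUL r5<-Mul1 | r0:8,r1:3,r2:9,r3:6,r4:7,r5:Mul1
c2: issue SUB r0<-Add1 | r0:Add1,r1:3,r2:9,r3:6,r4:7,r5:Mul1
c3: issue ADD r4<-Add2 | r0:Add1,r1:3,r2:9,r3:6,r4:Add2,r5:Mul1
c4: issue MUL r3<-Mul2 | r0:Add1,r1:3,r2:9,r3:Mul2,r4:Add2,r5:Mul1
c5: stall | r0:Add1,r1:3,r2:9,r3:Mul2,r4:Add2,r5:Mul1
c6: CDB Mul1=36; issue MUL r3<-Mul1 | r0:Add1,r1:3,r2:9,r3:Mul1,r4:Add2,r5:36
c7: stall | r0:Add1,r1:3,r2:9,r3:Mul1,r4:Add2,r5:36
c8: stall | r0:Add1,r1:3,r2:9,r3:Mul1,r4:Add2,r5:36
c9: CDB Add1=27; issue ADD r1<-Add1 | r0:27,r1:Add1,r2:9,r3:Mul1,r4:Add2,r5:36
c10: CDB Add2=42 | r0:27,r1:Add1,r2:9,r3:Mul1,r4:42,r5:36
c11: CDB Mul2=81 | r0:27,r1:Add1,r2:9,r3:Mul1,r4:42,r5:36
c12: CDB Add1=30 | r0:27,r1:30,r2:9,r3:Mul1,r4:42,r5:36
c13: - | r0:27,r1:30,r2:9,r3:Mul1,r4:42,r5:36
c14: CDB Mul1=972 | r0:27,r1:30,r2:9,r3:972,r4:42,r5:36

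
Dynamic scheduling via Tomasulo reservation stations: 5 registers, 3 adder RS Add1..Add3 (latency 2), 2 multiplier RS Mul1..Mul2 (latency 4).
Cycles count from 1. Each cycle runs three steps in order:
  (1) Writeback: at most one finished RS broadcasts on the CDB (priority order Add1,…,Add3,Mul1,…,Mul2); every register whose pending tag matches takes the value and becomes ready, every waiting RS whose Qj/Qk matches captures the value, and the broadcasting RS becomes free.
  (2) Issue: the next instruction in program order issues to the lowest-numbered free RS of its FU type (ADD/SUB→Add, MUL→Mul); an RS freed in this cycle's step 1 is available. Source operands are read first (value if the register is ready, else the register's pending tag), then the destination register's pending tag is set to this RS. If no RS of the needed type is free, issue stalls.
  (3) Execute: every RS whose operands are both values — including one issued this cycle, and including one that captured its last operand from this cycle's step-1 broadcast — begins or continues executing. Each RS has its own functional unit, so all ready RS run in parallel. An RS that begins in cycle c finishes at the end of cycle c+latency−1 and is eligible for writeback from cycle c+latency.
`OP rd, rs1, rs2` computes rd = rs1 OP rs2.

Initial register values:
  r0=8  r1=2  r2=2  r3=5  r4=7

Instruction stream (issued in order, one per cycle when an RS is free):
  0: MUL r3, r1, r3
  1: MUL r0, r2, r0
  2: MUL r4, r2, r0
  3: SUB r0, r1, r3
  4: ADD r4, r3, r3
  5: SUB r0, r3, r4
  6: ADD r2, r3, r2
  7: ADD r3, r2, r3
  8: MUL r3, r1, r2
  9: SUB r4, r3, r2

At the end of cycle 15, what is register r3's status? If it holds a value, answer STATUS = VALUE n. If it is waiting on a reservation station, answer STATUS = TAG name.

cycle 1: issue MUL r3<-Mul1 // r0:8,r1:2,r2:2,r3:Mul1,r4:7
cycle 2: issue MUL r0<-Mul2 // r0:Mul2,r1:2,r2:2,r3:Mul1,r4:7
cycle 3: stall // r0:Mul2,r1:2,r2:2,r3:Mul1,r4:7
cycle 4: stall // r0:Mul2,r1:2,r2:2,r3:Mul1,r4:7
cycle 5: CDB Mul1=10; issue MUL r4<-Mul1 // r0:Mul2,r1:2,r2:2,r3:10,r4:Mul1
cycle 6: CDB Mul2=16; issue SUB r0<-Add1 // r0:Add1,r1:2,r2:2,r3:10,r4:Mul1
cycle 7: issue ADD r4<-Add2 // r0:Add1,r1:2,r2:2,r3:10,r4:Add2
cycle 8: CDB Add1=-8; issue SUB r0<-Add1 // r0:Add1,r1:2,r2:2,r3:10,r4:Add2
cycle 9: CDB Add2=20; issue ADD r2<-Add2 // r0:Add1,r1:2,r2:Add2,r3:10,r4:20
cycle 10: CDB Mul1=32; issue ADD r3<-Add3 // r0:Add1,r1:2,r2:Add2,r3:Add3,r4:20
cycle 11: CDB Add1=-10; issue MUL r3<-Mul1 // r0:-10,r1:2,r2:Add2,r3:Mul1,r4:20
cycle 12: CDB Add2=12; issue SUB r4<-Add1 // r0:-10,r1:2,r2:12,r3:Mul1,r4:Add1
cycle 13: - // r0:-10,r1:2,r2:12,r3:Mul1,r4:Add1
cycle 14: CDB Add3=22 // r0:-10,r1:2,r2:12,r3:Mul1,r4:Add1
cycle 15: - // r0:-10,r1:2,r2:12,r3:Mul1,r4:Add1

STATUS = TAG Mul1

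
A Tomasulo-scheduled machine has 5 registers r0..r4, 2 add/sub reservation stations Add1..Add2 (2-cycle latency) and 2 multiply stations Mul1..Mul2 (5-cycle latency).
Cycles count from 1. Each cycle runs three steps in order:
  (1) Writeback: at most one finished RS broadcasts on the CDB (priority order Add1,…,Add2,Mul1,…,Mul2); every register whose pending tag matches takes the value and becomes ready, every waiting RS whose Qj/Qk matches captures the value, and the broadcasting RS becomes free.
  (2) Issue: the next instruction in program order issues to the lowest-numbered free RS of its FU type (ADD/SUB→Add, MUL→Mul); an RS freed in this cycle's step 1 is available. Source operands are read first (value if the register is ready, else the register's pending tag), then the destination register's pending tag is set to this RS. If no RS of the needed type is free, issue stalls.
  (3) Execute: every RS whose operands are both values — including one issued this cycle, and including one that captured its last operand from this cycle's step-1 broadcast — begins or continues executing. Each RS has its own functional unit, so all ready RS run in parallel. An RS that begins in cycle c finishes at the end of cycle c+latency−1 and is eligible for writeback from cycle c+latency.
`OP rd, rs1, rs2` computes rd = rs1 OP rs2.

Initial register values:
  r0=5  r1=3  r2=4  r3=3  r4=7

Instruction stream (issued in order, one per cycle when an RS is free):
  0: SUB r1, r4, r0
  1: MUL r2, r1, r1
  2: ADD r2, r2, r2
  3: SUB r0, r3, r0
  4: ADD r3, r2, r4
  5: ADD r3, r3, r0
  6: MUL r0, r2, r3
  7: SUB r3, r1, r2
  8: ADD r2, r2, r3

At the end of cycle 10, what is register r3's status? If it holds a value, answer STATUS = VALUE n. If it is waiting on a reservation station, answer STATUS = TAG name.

STATUS = TAG Add1

cycle 1: issue SUB r1<-Add1 // r0:5,r1:Add1,r2:4,r3:3,r4:7
cycle 2: issue MUL r2<-Mul1 // r0:5,r1:Add1,r2:Mul1,r3:3,r4:7
cycle 3: CDB Add1=2; issue ADD r2<-Add1 // r0:5,r1:2,r2:Add1,r3:3,r4:7
cycle 4: issue SUB r0<-Add2 // r0:Add2,r1:2,r2:Add1,r3:3,r4:7
cycle 5: stall // r0:Add2,r1:2,r2:Add1,r3:3,r4:7
cycle 6: CDB Add2=-2; issue ADD r3<-Add2 // r0:-2,r1:2,r2:Add1,r3:Add2,r4:7
cycle 7: stall // r0:-2,r1:2,r2:Add1,r3:Add2,r4:7
cycle 8: CDB Mul1=4; stall // r0:-2,r1:2,r2:Add1,r3:Add2,r4:7
cycle 9: stall // r0:-2,r1:2,r2:Add1,r3:Add2,r4:7
cycle 10: CDB Add1=8; issue ADD r3<-Add1 // r0:-2,r1:2,r2:8,r3:Add1,r4:7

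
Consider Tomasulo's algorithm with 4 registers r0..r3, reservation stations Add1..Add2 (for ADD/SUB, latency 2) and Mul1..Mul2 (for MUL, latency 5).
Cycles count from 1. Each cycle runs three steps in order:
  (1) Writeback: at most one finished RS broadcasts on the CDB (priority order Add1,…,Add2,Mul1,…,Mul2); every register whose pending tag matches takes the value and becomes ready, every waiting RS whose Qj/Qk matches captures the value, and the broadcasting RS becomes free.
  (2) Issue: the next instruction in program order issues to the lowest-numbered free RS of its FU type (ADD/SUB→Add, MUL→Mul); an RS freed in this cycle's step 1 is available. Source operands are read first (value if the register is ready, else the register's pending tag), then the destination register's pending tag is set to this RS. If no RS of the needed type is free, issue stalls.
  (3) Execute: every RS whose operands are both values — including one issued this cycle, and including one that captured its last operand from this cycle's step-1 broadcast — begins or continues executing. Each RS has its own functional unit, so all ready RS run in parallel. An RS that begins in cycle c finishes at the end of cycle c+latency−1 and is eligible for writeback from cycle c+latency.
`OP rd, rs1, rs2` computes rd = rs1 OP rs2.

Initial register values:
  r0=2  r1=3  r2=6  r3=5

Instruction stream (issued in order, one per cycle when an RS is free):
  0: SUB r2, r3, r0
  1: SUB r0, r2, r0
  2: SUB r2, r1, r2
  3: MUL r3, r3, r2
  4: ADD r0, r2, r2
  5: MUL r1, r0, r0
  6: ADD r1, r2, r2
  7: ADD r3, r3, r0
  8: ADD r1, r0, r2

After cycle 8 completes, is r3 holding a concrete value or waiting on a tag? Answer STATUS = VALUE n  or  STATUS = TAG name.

  c1: issue SUB r2<-Add1  regs: r0:2,r1:3,r2:Add1,r3:5
  c2: issue SUB r0<-Add2  regs: r0:Add2,r1:3,r2:Add1,r3:5
  c3: CDB Add1=3; issue SUB r2<-Add1  regs: r0:Add2,r1:3,r2:Add1,r3:5
  c4: issue MUL r3<-Mul1  regs: r0:Add2,r1:3,r2:Add1,r3:Mul1
  c5: CDB Add1=0; issue ADD r0<-Add1  regs: r0:Add1,r1:3,r2:0,r3:Mul1
  c6: CDB Add2=1; issue MUL r1<-Mul2  regs: r0:Add1,r1:Mul2,r2:0,r3:Mul1
  c7: CDB Add1=0; issue ADD r1<-Add1  regs: r0:0,r1:Add1,r2:0,r3:Mul1
  c8: issue ADD r3<-Add2  regs: r0:0,r1:Add1,r2:0,r3:Add2

STATUS = TAG Add2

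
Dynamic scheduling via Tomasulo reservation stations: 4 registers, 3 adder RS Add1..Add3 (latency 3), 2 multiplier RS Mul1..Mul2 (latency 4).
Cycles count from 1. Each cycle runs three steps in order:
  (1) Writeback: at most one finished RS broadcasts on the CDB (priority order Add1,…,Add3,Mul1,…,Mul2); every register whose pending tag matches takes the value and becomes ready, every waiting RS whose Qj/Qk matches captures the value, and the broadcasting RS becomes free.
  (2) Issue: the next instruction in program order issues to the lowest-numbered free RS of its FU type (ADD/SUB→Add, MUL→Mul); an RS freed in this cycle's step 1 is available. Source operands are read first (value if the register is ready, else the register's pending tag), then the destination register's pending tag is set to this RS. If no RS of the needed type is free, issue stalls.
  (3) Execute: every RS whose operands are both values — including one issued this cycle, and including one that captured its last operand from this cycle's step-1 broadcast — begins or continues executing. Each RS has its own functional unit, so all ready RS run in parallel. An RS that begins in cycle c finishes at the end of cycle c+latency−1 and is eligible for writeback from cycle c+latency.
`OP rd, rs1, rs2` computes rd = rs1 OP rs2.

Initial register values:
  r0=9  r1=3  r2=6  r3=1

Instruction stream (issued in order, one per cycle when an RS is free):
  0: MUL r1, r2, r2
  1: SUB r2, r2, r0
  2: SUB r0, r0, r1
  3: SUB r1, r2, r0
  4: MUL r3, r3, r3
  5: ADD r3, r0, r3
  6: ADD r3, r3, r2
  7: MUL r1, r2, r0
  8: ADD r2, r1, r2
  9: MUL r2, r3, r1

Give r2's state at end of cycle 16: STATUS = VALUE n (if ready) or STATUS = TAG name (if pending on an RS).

STATUS = TAG Mul2

  c1: issue MUL r1<-Mul1  regs: r0:9,r1:Mul1,r2:6,r3:1
  c2: issue SUB r2<-Add1  regs: r0:9,r1:Mul1,r2:Add1,r3:1
  c3: issue SUB r0<-Add2  regs: r0:Add2,r1:Mul1,r2:Add1,r3:1
  c4: issue SUB r1<-Add3  regs: r0:Add2,r1:Add3,r2:Add1,r3:1
  c5: CDB Add1=-3; issue MUL r3<-Mul2  regs: r0:Add2,r1:Add3,r2:-3,r3:Mul2
  c6: CDB Mul1=36; issue ADD r3<-Add1  regs: r0:Add2,r1:Add3,r2:-3,r3:Add1
  c7: stall  regs: r0:Add2,r1:Add3,r2:-3,r3:Add1
  c8: stall  regs: r0:Add2,r1:Add3,r2:-3,r3:Add1
  c9: CDB Add2=-27; issue ADD r3<-Add2  regs: r0:-27,r1:Add3,r2:-3,r3:Add2
  c10: CDB Mul2=1; issue MUL r1<-Mul1  regs: r0:-27,r1:Mul1,r2:-3,r3:Add2
  c11: stall  regs: r0:-27,r1:Mul1,r2:-3,r3:Add2
  c12: CDB Add3=24; issue ADD r2<-Add3  regs: r0:-27,r1:Mul1,r2:Add3,r3:Add2
  c13: CDB Add1=-26; issue MUL r2<-Mul2  regs: r0:-27,r1:Mul1,r2:Mul2,r3:Add2
  c14: CDB Mul1=81  regs: r0:-27,r1:81,r2:Mul2,r3:Add2
  c15: -  regs: r0:-27,r1:81,r2:Mul2,r3:Add2
  c16: CDB Add2=-29  regs: r0:-27,r1:81,r2:Mul2,r3:-29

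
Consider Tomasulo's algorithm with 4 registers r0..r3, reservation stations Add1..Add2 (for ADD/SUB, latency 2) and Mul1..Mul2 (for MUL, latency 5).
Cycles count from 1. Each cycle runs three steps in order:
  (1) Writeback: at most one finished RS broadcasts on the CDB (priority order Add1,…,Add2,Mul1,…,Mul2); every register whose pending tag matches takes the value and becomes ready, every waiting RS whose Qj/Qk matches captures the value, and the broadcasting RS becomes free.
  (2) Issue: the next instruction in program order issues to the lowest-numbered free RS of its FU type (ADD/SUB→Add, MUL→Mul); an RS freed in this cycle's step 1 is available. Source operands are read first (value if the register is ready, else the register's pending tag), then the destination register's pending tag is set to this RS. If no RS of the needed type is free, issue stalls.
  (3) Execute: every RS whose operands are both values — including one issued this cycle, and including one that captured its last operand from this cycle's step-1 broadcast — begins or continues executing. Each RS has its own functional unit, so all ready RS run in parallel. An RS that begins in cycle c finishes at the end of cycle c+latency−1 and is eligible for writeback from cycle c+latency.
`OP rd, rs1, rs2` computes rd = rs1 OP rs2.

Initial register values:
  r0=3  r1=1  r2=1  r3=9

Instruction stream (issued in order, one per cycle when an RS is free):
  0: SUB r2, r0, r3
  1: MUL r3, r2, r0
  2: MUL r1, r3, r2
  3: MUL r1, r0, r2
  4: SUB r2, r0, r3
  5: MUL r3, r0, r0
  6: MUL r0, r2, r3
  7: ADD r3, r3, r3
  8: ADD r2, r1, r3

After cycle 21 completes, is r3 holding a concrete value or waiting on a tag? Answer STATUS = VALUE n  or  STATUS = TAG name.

STATUS = VALUE 18

c1: issue SUB r2<-Add1 | r0:3,r1:1,r2:Add1,r3:9
c2: issue MUL r3<-Mul1 | r0:3,r1:1,r2:Add1,r3:Mul1
c3: CDB Add1=-6; issue MUL r1<-Mul2 | r0:3,r1:Mul2,r2:-6,r3:Mul1
c4: stall | r0:3,r1:Mul2,r2:-6,r3:Mul1
c5: stall | r0:3,r1:Mul2,r2:-6,r3:Mul1
c6: stall | r0:3,r1:Mul2,r2:-6,r3:Mul1
c7: stall | r0:3,r1:Mul2,r2:-6,r3:Mul1
c8: CDB Mul1=-18; issue MUL r1<-Mul1 | r0:3,r1:Mul1,r2:-6,r3:-18
c9: issue SUB r2<-Add1 | r0:3,r1:Mul1,r2:Add1,r3:-18
c10: stall | r0:3,r1:Mul1,r2:Add1,r3:-18
c11: CDB Add1=21; stall | r0:3,r1:Mul1,r2:21,r3:-18
c12: stall | r0:3,r1:Mul1,r2:21,r3:-18
c13: CDB Mul1=-18; issue MUL r3<-Mul1 | r0:3,r1:-18,r2:21,r3:Mul1
c14: CDB Mul2=108; issue MUL r0<-Mul2 | r0:Mul2,r1:-18,r2:21,r3:Mul1
c15: issue ADD r3<-Add1 | r0:Mul2,r1:-18,r2:21,r3:Add1
c16: issue ADD r2<-Add2 | r0:Mul2,r1:-18,r2:Add2,r3:Add1
c17: - | r0:Mul2,r1:-18,r2:Add2,r3:Add1
c18: CDB Mul1=9 | r0:Mul2,r1:-18,r2:Add2,r3:Add1
c19: - | r0:Mul2,r1:-18,r2:Add2,r3:Add1
c20: CDB Add1=18 | r0:Mul2,r1:-18,r2:Add2,r3:18
c21: - | r0:Mul2,r1:-18,r2:Add2,r3:18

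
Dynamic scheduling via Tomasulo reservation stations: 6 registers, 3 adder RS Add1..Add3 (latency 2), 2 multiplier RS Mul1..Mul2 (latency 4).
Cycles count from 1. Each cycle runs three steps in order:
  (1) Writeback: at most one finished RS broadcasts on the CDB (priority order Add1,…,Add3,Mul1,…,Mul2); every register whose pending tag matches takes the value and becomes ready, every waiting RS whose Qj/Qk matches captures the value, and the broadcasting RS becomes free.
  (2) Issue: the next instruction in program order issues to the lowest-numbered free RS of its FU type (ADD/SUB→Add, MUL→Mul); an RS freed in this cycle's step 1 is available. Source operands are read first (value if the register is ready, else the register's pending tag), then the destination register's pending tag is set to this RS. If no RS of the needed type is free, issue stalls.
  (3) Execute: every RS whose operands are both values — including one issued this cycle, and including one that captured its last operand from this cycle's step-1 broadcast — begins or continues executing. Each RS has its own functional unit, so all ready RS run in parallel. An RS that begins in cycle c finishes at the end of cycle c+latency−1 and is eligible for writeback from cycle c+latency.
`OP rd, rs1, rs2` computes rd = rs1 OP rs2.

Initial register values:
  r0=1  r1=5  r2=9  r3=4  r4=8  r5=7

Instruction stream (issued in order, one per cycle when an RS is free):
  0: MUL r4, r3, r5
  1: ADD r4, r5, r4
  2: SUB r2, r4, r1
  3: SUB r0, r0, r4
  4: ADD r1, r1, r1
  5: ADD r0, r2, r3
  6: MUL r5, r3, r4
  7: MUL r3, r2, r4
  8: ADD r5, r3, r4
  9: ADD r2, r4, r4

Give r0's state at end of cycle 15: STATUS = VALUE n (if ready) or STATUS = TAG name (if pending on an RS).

c1: issue MUL r4<-Mul1 | r0:1,r1:5,r2:9,r3:4,r4:Mul1,r5:7
c2: issue ADD r4<-Add1 | r0:1,r1:5,r2:9,r3:4,r4:Add1,r5:7
c3: issue SUB r2<-Add2 | r0:1,r1:5,r2:Add2,r3:4,r4:Add1,r5:7
c4: issue SUB r0<-Add3 | r0:Add3,r1:5,r2:Add2,r3:4,r4:Add1,r5:7
c5: CDB Mul1=28; stall | r0:Add3,r1:5,r2:Add2,r3:4,r4:Add1,r5:7
c6: stall | r0:Add3,r1:5,r2:Add2,r3:4,r4:Add1,r5:7
c7: CDB Add1=35; issue ADD r1<-Add1 | r0:Add3,r1:Add1,r2:Add2,r3:4,r4:35,r5:7
c8: stall | r0:Add3,r1:Add1,r2:Add2,r3:4,r4:35,r5:7
c9: CDB Add1=10; issue ADD r0<-Add1 | r0:Add1,r1:10,r2:Add2,r3:4,r4:35,r5:7
c10: CDB Add2=30; issue MUL r5<-Mul1 | r0:Add1,r1:10,r2:30,r3:4,r4:35,r5:Mul1
c11: CDB Add3=-34; issue MUL r3<-Mul2 | r0:Add1,r1:10,r2:30,r3:Mul2,r4:35,r5:Mul1
c12: CDB Add1=34; issue ADD r5<-Add1 | r0:34,r1:10,r2:30,r3:Mul2,r4:35,r5:Add1
c13: issue ADD r2<-Add2 | r0:34,r1:10,r2:Add2,r3:Mul2,r4:35,r5:Add1
c14: CDB Mul1=140 | r0:34,r1:10,r2:Add2,r3:Mul2,r4:35,r5:Add1
c15: CDB Add2=70 | r0:34,r1:10,r2:70,r3:Mul2,r4:35,r5:Add1

STATUS = VALUE 34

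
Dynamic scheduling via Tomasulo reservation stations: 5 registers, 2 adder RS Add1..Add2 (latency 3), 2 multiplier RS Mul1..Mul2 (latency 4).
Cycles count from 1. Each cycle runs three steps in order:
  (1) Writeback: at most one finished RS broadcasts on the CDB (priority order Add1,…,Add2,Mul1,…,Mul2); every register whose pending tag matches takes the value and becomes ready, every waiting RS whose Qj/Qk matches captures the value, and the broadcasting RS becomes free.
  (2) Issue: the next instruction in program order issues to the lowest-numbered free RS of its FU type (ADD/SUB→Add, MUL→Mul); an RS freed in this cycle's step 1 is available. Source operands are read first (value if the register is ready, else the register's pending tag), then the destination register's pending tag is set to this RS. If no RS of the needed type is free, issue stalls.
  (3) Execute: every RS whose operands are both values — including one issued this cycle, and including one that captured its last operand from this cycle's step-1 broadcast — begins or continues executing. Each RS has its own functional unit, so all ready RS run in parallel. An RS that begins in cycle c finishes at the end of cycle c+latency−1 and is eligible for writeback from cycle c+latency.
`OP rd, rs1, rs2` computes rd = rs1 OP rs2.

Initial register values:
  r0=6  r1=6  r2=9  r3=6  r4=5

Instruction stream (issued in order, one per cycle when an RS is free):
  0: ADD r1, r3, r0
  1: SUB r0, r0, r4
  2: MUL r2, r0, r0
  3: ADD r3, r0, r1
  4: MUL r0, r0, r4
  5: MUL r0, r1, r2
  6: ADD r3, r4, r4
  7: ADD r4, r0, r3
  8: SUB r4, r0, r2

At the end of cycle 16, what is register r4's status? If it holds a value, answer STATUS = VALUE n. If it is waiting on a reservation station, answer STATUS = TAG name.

STATUS = TAG Add1

  c1: issue ADD r1<-Add1  regs: r0:6,r1:Add1,r2:9,r3:6,r4:5
  c2: issue SUB r0<-Add2  regs: r0:Add2,r1:Add1,r2:9,r3:6,r4:5
  c3: issue MUL r2<-Mul1  regs: r0:Add2,r1:Add1,r2:Mul1,r3:6,r4:5
  c4: CDB Add1=12; issue ADD r3<-Add1  regs: r0:Add2,r1:12,r2:Mul1,r3:Add1,r4:5
  c5: CDB Add2=1; issue MUL r0<-Mul2  regs: r0:Mul2,r1:12,r2:Mul1,r3:Add1,r4:5
  c6: stall  regs: r0:Mul2,r1:12,r2:Mul1,r3:Add1,r4:5
  c7: stall  regs: r0:Mul2,r1:12,r2:Mul1,r3:Add1,r4:5
  c8: CDB Add1=13; stall  regs: r0:Mul2,r1:12,r2:Mul1,r3:13,r4:5
  c9: CDB Mul1=1; issue MUL r0<-Mul1  regs: r0:Mul1,r1:12,r2:1,r3:13,r4:5
  c10: CDB Mul2=5; issue ADD r3<-Add1  regs: r0:Mul1,r1:12,r2:1,r3:Add1,r4:5
  c11: issue ADD r4<-Add2  regs: r0:Mul1,r1:12,r2:1,r3:Add1,r4:Add2
  c12: stall  regs: r0:Mul1,r1:12,r2:1,r3:Add1,r4:Add2
  c13: CDB Add1=10; issue SUB r4<-Add1  regs: r0:Mul1,r1:12,r2:1,r3:10,r4:Add1
  c14: CDB Mul1=12  regs: r0:12,r1:12,r2:1,r3:10,r4:Add1
  c15: -  regs: r0:12,r1:12,r2:1,r3:10,r4:Add1
  c16: -  regs: r0:12,r1:12,r2:1,r3:10,r4:Add1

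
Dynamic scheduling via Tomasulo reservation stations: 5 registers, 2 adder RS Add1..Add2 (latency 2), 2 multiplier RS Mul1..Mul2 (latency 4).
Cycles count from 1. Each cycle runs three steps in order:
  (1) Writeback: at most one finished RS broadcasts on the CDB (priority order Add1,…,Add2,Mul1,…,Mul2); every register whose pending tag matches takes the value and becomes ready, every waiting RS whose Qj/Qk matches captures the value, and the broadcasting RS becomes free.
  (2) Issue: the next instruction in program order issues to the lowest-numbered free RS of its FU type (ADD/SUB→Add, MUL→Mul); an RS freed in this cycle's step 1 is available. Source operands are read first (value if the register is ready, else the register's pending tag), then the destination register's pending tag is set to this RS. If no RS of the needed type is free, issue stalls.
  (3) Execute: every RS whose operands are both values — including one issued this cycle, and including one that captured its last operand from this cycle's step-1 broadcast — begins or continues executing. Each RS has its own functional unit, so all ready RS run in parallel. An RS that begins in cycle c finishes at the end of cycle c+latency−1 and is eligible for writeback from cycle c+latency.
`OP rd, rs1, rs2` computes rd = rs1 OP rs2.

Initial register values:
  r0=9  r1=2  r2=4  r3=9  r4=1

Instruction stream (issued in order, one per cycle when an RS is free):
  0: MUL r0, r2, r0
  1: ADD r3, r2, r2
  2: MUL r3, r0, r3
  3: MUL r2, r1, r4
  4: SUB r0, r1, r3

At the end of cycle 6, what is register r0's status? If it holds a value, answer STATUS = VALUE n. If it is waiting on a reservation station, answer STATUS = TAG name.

STATUS = TAG Add1

c1: issue MUL r0<-Mul1 | r0:Mul1,r1:2,r2:4,r3:9,r4:1
c2: issue ADD r3<-Add1 | r0:Mul1,r1:2,r2:4,r3:Add1,r4:1
c3: issue MUL r3<-Mul2 | r0:Mul1,r1:2,r2:4,r3:Mul2,r4:1
c4: CDB Add1=8; stall | r0:Mul1,r1:2,r2:4,r3:Mul2,r4:1
c5: CDB Mul1=36; issue MUL r2<-Mul1 | r0:36,r1:2,r2:Mul1,r3:Mul2,r4:1
c6: issue SUB r0<-Add1 | r0:Add1,r1:2,r2:Mul1,r3:Mul2,r4:1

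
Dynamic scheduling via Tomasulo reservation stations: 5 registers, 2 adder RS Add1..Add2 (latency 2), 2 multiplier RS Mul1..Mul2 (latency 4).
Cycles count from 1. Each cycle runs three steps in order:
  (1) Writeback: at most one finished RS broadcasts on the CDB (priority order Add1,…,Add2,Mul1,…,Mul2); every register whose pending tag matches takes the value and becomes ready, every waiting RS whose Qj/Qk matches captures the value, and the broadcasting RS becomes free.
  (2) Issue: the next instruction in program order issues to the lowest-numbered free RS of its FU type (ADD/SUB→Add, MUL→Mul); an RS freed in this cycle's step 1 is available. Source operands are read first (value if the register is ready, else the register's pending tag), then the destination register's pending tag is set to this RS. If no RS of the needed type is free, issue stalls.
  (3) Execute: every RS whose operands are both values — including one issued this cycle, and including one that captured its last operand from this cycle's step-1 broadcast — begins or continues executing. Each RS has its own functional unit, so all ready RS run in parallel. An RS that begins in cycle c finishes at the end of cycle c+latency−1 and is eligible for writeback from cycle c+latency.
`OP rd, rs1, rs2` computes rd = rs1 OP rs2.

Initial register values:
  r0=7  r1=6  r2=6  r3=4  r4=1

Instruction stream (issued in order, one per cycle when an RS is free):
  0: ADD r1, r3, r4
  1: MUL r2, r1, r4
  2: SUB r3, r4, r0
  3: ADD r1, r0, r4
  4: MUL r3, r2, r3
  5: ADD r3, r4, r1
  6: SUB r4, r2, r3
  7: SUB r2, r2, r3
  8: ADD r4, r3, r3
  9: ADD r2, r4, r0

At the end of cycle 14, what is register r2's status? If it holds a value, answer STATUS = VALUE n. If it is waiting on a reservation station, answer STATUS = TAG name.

cycle 1: issue ADD r1<-Add1 // r0:7,r1:Add1,r2:6,r3:4,r4:1
cycle 2: issue MUL r2<-Mul1 // r0:7,r1:Add1,r2:Mul1,r3:4,r4:1
cycle 3: CDB Add1=5; issue SUB r3<-Add1 // r0:7,r1:5,r2:Mul1,r3:Add1,r4:1
cycle 4: issue ADD r1<-Add2 // r0:7,r1:Add2,r2:Mul1,r3:Add1,r4:1
cycle 5: CDB Add1=-6; issue MUL r3<-Mul2 // r0:7,r1:Add2,r2:Mul1,r3:Mul2,r4:1
cycle 6: CDB Add2=8; issue ADD r3<-Add1 // r0:7,r1:8,r2:Mul1,r3:Add1,r4:1
cycle 7: CDB Mul1=5; issue SUB r4<-Add2 // r0:7,r1:8,r2:5,r3:Add1,r4:Add2
cycle 8: CDB Add1=9; issue SUB r2<-Add1 // r0:7,r1:8,r2:Add1,r3:9,r4:Add2
cycle 9: stall // r0:7,r1:8,r2:Add1,r3:9,r4:Add2
cycle 10: CDB Add1=-4; issue ADD r4<-Add1 // r0:7,r1:8,r2:-4,r3:9,r4:Add1
cycle 11: CDB Add2=-4; issue ADD r2<-Add2 // r0:7,r1:8,r2:Add2,r3:9,r4:Add1
cycle 12: CDB Add1=18 // r0:7,r1:8,r2:Add2,r3:9,r4:18
cycle 13: CDB Mul2=-30 // r0:7,r1:8,r2:Add2,r3:9,r4:18
cycle 14: CDB Add2=25 // r0:7,r1:8,r2:25,r3:9,r4:18

STATUS = VALUE 25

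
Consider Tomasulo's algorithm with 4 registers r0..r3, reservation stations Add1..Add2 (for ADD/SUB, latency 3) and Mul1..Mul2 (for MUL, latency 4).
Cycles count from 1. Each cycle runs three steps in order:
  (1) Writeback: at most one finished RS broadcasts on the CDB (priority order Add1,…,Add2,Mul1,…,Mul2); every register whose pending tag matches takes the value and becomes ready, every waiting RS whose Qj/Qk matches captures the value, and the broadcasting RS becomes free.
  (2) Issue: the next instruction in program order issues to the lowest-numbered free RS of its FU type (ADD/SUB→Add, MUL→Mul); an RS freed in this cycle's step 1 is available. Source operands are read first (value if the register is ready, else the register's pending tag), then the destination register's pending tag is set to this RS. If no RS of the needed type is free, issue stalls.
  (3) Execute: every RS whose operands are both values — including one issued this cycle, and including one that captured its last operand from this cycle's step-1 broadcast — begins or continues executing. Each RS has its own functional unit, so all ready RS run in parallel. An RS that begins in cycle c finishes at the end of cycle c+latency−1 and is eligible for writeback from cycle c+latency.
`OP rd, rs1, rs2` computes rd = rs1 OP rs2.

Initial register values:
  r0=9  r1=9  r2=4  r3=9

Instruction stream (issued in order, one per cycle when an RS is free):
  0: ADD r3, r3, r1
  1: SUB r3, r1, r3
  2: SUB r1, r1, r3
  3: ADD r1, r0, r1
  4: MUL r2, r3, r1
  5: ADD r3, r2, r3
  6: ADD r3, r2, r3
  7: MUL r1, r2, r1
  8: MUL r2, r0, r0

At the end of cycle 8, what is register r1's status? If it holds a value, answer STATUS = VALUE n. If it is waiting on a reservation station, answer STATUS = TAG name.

STATUS = TAG Add2

c1: issue ADD r3<-Add1 | r0:9,r1:9,r2:4,r3:Add1
c2: issue SUB r3<-Add2 | r0:9,r1:9,r2:4,r3:Add2
c3: stall | r0:9,r1:9,r2:4,r3:Add2
c4: CDB Add1=18; issue SUB r1<-Add1 | r0:9,r1:Add1,r2:4,r3:Add2
c5: stall | r0:9,r1:Add1,r2:4,r3:Add2
c6: stall | r0:9,r1:Add1,r2:4,r3:Add2
c7: CDB Add2=-9; issue ADD r1<-Add2 | r0:9,r1:Add2,r2:4,r3:-9
c8: issue MUL r2<-Mul1 | r0:9,r1:Add2,r2:Mul1,r3:-9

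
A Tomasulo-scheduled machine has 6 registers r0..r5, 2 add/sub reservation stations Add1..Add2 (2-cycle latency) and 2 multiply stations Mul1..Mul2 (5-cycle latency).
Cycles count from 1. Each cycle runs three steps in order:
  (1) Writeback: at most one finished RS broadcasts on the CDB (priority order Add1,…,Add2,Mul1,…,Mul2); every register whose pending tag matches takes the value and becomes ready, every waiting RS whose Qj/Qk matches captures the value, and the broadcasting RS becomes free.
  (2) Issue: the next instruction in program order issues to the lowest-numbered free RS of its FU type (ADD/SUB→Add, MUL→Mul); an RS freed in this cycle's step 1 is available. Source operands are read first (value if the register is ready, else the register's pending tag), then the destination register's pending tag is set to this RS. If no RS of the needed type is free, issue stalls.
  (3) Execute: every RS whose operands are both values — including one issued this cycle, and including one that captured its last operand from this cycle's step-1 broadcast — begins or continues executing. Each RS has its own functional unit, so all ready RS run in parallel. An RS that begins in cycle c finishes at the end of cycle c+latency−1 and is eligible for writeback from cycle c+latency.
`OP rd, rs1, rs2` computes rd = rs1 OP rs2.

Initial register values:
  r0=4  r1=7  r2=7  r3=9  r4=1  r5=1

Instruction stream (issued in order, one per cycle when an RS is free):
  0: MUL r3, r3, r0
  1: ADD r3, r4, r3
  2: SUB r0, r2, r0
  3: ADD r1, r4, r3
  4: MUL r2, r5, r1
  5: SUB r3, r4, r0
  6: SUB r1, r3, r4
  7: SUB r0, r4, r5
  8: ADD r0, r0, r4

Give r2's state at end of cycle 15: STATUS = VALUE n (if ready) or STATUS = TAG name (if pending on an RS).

STATUS = TAG Mul1

  c1: issue MUL r3<-Mul1  regs: r0:4,r1:7,r2:7,r3:Mul1,r4:1,r5:1
  c2: issue ADD r3<-Add1  regs: r0:4,r1:7,r2:7,r3:Add1,r4:1,r5:1
  c3: issue SUB r0<-Add2  regs: r0:Add2,r1:7,r2:7,r3:Add1,r4:1,r5:1
  c4: stall  regs: r0:Add2,r1:7,r2:7,r3:Add1,r4:1,r5:1
  c5: CDB Add2=3; issue ADD r1<-Add2  regs: r0:3,r1:Add2,r2:7,r3:Add1,r4:1,r5:1
  c6: CDB Mul1=36; issue MUL r2<-Mul1  regs: r0:3,r1:Add2,r2:Mul1,r3:Add1,r4:1,r5:1
  c7: stall  regs: r0:3,r1:Add2,r2:Mul1,r3:Add1,r4:1,r5:1
  c8: CDB Add1=37; issue SUB r3<-Add1  regs: r0:3,r1:Add2,r2:Mul1,r3:Add1,r4:1,r5:1
  c9: stall  regs: r0:3,r1:Add2,r2:Mul1,r3:Add1,r4:1,r5:1
  c10: CDB Add1=-2; issue SUB r1<-Add1  regs: r0:3,r1:Add1,r2:Mul1,r3:-2,r4:1,r5:1
  c11: CDB Add2=38; issue SUB r0<-Add2  regs: r0:Add2,r1:Add1,r2:Mul1,r3:-2,r4:1,r5:1
  c12: CDB Add1=-3; issue ADD r0<-Add1  regs: r0:Add1,r1:-3,r2:Mul1,r3:-2,r4:1,r5:1
  c13: CDB Add2=0  regs: r0:Add1,r1:-3,r2:Mul1,r3:-2,r4:1,r5:1
  c14: -  regs: r0:Add1,r1:-3,r2:Mul1,r3:-2,r4:1,r5:1
  c15: CDB Add1=1  regs: r0:1,r1:-3,r2:Mul1,r3:-2,r4:1,r5:1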